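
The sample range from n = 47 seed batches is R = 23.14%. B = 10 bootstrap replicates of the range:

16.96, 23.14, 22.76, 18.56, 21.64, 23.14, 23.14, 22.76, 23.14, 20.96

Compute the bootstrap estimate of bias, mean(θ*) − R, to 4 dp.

bias = −1.5200

mean(θ*) = (16.96 + 23.14 + 22.76 + 18.56 + 21.64 + 23.14 + 23.14 + 22.76 + 23.14 + 20.96) / 10 = 21.62000
bias = 21.62000 − 23.14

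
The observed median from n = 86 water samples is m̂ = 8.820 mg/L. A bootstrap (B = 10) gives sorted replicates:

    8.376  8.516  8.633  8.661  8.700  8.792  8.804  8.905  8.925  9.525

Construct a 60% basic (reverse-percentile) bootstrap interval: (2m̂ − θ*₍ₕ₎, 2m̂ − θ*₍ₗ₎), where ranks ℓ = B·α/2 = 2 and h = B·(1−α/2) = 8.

Percentile endpoints at ranks 2 and 8: θ*₍2₎ = 8.516, θ*₍8₎ = 8.905.
Basic interval reflects these around m̂:
  lower = 2 × 8.820 − 8.905 = 8.735
  upper = 2 × 8.820 − 8.516 = 9.124

(8.735, 9.124)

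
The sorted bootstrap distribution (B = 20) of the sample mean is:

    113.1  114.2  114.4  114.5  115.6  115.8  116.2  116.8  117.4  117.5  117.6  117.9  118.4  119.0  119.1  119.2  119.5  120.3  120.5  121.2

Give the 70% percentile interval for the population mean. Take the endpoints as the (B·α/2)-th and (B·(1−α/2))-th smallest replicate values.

α = 0.30; lower rank = 20 × 0.150 = 3; upper rank = 20 × 0.850 = 17.
The 3rd smallest replicate is 114.4; the 17th is 119.5.

(114.4, 119.5)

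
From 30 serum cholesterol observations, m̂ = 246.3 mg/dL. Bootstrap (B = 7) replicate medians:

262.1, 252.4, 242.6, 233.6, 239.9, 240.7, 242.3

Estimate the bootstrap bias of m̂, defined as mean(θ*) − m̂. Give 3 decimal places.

mean(θ*) = (262.1 + 252.4 + 242.6 + 233.6 + 239.9 + 240.7 + 242.3) / 7 = 244.8000
bias = 244.8000 − 246.3

bias = −1.500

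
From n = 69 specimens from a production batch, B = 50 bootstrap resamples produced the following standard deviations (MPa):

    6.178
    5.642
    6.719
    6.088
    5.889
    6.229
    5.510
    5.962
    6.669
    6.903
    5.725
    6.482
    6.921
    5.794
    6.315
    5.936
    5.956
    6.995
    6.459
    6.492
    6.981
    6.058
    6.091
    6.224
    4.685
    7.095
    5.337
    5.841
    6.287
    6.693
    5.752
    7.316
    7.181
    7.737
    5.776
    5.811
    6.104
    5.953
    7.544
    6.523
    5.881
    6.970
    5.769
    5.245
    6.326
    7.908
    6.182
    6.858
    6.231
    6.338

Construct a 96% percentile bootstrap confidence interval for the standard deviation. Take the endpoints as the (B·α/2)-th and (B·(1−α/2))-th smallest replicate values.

Sorted replicates: 4.685, 5.245, 5.337, 5.510, 5.642, 5.725, 5.752, 5.769, 5.776, 5.794, 5.811, 5.841, 5.881, 5.889, 5.936, 5.953, 5.956, 5.962, 6.058, 6.088, 6.091, 6.104, 6.178, 6.182, 6.224, 6.229, 6.231, 6.287, 6.315, 6.326, 6.338, 6.459, 6.482, 6.492, 6.523, 6.669, 6.693, 6.719, 6.858, 6.903, 6.921, 6.970, 6.981, 6.995, 7.095, 7.181, 7.316, 7.544, 7.737, 7.908
α = 0.04; lower rank = 50 × 0.020 = 1; upper rank = 50 × 0.980 = 49.
The 1st smallest replicate is 4.685; the 49th is 7.737.

(4.685, 7.737)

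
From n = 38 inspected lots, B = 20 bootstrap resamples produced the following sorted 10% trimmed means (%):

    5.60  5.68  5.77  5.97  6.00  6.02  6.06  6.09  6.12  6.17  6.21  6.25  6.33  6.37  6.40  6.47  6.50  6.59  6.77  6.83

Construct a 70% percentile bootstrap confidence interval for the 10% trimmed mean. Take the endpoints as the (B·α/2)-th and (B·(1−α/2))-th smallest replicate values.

α = 0.30; lower rank = 20 × 0.150 = 3; upper rank = 20 × 0.850 = 17.
The 3rd smallest replicate is 5.77; the 17th is 6.50.

(5.77, 6.50)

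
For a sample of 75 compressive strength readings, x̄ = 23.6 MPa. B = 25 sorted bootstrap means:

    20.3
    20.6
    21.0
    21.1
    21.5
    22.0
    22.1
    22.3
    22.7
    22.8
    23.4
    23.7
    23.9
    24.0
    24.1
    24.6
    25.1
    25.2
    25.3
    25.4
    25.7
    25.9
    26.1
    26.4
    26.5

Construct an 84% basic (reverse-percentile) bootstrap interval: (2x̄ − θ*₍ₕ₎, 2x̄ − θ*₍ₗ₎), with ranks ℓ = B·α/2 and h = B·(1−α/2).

Percentile endpoints at ranks 2 and 23: θ*₍2₎ = 20.6, θ*₍23₎ = 26.1.
Basic interval reflects these around x̄:
  lower = 2 × 23.6 − 26.1 = 21.1
  upper = 2 × 23.6 − 20.6 = 26.6

(21.1, 26.6)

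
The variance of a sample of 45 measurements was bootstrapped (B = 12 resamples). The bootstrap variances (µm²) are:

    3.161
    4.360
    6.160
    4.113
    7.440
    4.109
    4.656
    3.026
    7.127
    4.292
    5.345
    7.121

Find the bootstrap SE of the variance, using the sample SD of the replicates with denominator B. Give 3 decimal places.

Bootstrap SE is the standard deviation of the 12 replicate variances.
Mean of replicates: (3.161 + 4.360 + 6.160 + 4.113 + 7.440 + 4.109 + 4.656 + 3.026 + 7.127 + 4.292 + 5.345 + 7.121) / 12 = 60.9100 / 12 = 5.0758
Sum of squared deviations: (−1.9148)² + (−0.7158)² + (+1.0842)² + (−0.9628)² + (+2.3642)² + (−0.9668)² + (−0.4198)² + (−2.0498)² + (+2.0512)² + (−0.7838)² + (+0.2692)² + (+2.0452)² = 26.2604
Variance = 26.2604 / 12 = 2.1884
SE* = √2.1884

SE* = 1.479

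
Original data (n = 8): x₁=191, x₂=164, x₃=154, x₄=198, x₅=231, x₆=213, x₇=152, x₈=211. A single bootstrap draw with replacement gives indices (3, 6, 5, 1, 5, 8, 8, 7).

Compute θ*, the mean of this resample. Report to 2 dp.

Resample values: 154, 213, 231, 191, 231, 211, 211, 152.
Mean = (154 + 213 + 231 + 191 + 231 + 211 + 211 + 152) / 8 = 1594.0 / 8 = 199.25

θ* = 199.25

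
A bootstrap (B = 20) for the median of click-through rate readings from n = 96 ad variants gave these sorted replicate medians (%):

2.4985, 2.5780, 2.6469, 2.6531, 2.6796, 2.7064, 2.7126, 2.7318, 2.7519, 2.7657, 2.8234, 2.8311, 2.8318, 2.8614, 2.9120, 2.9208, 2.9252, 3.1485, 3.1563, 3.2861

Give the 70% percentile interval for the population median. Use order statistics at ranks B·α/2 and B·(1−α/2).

α = 0.30; lower rank = 20 × 0.150 = 3; upper rank = 20 × 0.850 = 17.
The 3rd smallest replicate is 2.6469; the 17th is 2.9252.

(2.6469, 2.9252)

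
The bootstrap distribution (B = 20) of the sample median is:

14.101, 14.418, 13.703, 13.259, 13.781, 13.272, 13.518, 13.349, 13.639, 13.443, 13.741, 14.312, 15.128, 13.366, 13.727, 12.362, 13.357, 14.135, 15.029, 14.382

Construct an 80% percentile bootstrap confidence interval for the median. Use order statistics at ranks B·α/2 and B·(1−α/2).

Sorted replicates: 12.362, 13.259, 13.272, 13.349, 13.357, 13.366, 13.443, 13.518, 13.639, 13.703, 13.727, 13.741, 13.781, 14.101, 14.135, 14.312, 14.382, 14.418, 15.029, 15.128
α = 0.20; lower rank = 20 × 0.100 = 2; upper rank = 20 × 0.900 = 18.
The 2nd smallest replicate is 13.259; the 18th is 14.418.

(13.259, 14.418)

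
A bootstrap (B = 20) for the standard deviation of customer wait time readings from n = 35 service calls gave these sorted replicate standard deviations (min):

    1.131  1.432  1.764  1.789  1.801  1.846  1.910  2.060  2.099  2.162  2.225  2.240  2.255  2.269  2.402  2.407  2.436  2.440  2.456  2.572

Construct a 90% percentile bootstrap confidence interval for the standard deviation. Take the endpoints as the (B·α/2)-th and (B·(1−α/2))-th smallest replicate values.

α = 0.10; lower rank = 20 × 0.050 = 1; upper rank = 20 × 0.950 = 19.
The 1st smallest replicate is 1.131; the 19th is 2.456.

(1.131, 2.456)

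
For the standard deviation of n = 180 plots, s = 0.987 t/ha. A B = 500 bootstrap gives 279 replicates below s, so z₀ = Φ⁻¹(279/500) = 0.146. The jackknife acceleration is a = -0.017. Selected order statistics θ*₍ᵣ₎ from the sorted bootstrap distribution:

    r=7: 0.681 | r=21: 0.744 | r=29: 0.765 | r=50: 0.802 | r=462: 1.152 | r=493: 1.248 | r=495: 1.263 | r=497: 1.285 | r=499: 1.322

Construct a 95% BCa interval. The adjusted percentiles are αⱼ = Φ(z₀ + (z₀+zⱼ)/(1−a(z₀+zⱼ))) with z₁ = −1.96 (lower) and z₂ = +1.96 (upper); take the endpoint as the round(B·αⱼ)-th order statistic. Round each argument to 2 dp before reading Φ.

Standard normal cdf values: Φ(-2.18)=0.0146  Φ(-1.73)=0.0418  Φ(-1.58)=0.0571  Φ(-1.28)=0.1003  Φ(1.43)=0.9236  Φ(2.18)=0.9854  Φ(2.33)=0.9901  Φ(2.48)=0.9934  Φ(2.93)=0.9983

(0.744, 1.248)

Lower: z₀ + z₁ = 0.146 + (-1.960) = -1.814; 1 − a(z₀+z₁) = 1 − (-0.017)(-1.814) = 0.9692; argument = 0.146 + (-1.814)/0.9692 = -1.7257 → -1.73.
α₁ = Φ(-1.73) = 0.0418; rank = round(500 × 0.0418) = 21; θ*₍21₎ = 0.744.
Upper: z₀ + z₂ = 2.106; 1 − a(z₀+z₂) = 1.0358; argument = 2.1792 → 2.18; α₂ = 0.9854; rank = 493; θ*₍493₎ = 1.248.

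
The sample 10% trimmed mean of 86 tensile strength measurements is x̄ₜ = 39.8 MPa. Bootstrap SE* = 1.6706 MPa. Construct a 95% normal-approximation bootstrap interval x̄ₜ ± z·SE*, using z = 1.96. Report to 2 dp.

Margin = 1.96 × 1.6706 = 3.274
Interval: 39.8 ± 3.274

(36.53, 43.07)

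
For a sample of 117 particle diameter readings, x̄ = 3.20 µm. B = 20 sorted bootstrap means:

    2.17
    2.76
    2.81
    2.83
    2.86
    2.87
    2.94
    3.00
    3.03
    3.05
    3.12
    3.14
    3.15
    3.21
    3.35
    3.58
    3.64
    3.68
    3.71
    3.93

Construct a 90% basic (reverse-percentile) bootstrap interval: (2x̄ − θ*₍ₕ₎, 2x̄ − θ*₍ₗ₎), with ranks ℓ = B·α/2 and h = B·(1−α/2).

(2.69, 4.23)

Percentile endpoints at ranks 1 and 19: θ*₍1₎ = 2.17, θ*₍19₎ = 3.71.
Basic interval reflects these around x̄:
  lower = 2 × 3.20 − 3.71 = 2.69
  upper = 2 × 3.20 − 2.17 = 4.23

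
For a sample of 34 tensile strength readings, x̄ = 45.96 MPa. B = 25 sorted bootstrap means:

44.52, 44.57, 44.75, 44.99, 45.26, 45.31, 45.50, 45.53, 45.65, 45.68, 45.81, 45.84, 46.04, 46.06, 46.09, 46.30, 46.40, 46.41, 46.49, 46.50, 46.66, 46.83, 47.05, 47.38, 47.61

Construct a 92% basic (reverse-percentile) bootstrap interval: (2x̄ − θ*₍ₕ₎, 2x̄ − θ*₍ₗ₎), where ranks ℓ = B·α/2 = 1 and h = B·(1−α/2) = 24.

Percentile endpoints at ranks 1 and 24: θ*₍1₎ = 44.52, θ*₍24₎ = 47.38.
Basic interval reflects these around x̄:
  lower = 2 × 45.96 − 47.38 = 44.54
  upper = 2 × 45.96 − 44.52 = 47.40

(44.54, 47.40)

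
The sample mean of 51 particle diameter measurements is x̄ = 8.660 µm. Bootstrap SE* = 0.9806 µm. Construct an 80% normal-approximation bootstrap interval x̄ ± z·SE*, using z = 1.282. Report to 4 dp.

Margin = 1.282 × 0.9806 = 1.25713
Interval: 8.660 ± 1.25713

(7.4029, 9.9171)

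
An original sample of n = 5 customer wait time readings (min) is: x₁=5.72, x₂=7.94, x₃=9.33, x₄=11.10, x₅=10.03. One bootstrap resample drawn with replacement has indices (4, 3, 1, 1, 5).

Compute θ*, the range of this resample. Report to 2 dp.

Resample values: 11.10, 9.33, 5.72, 5.72, 10.03.
Range = 11.10 − 5.72 = 5.38

θ* = 5.38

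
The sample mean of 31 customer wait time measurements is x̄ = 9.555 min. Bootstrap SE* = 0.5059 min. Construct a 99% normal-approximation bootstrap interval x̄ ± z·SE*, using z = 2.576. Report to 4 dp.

(8.2518, 10.8582)

Margin = 2.576 × 0.5059 = 1.30320
Interval: 9.555 ± 1.30320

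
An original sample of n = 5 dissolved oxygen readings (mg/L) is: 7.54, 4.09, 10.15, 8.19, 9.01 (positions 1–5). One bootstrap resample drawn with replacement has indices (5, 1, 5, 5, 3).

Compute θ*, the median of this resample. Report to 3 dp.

Resample values: 9.01, 7.54, 9.01, 9.01, 10.15.
Sorted: 7.54, 9.01, 9.01, 9.01, 10.15
Median = middle value = 9.010

θ* = 9.010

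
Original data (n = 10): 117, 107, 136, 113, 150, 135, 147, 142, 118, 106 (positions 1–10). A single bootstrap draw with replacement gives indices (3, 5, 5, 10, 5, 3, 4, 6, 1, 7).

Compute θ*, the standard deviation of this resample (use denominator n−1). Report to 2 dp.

Resample values: 136, 150, 150, 106, 150, 136, 113, 135, 117, 147.
Mean = 134.0000; sum of squared deviations = 2460.0000
s² = 2460.0000 / 9 = 273.3333
s = √273.3333 = 16.53

θ* = 16.53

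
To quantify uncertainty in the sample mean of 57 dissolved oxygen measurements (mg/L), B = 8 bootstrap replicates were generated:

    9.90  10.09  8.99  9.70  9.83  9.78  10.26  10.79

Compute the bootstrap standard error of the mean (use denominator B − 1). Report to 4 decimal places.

SE* = 0.5131

Bootstrap SE is the standard deviation of the 8 replicate means.
Mean of replicates: (9.90 + 10.09 + 8.99 + 9.70 + 9.83 + 9.78 + 10.26 + 10.79) / 8 = 79.34000 / 8 = 9.91750
Sum of squared deviations: (−0.01750)² + (+0.17250)² + (−0.92750)² + (−0.21750)² + (−0.08750)² + (−0.13750)² + (+0.34250)² + (+0.87250)² = 1.84275
Variance = 1.84275 / 7 = 0.26325
SE* = √0.26325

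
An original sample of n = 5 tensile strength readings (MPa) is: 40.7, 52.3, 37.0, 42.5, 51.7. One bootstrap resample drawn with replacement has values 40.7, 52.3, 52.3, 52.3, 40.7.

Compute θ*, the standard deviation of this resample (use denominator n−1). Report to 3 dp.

θ* = 6.354

Mean = 47.6600; sum of squared deviations = 161.4720
s² = 161.4720 / 4 = 40.3680
s = √40.3680 = 6.354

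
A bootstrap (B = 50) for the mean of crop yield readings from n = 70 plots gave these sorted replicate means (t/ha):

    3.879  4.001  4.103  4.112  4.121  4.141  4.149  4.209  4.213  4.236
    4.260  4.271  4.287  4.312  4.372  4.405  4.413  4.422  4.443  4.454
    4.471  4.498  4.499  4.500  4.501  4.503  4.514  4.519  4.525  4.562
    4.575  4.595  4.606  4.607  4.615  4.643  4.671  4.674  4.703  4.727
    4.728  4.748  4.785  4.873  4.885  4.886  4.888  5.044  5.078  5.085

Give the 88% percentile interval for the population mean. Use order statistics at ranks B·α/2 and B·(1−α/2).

α = 0.12; lower rank = 50 × 0.060 = 3; upper rank = 50 × 0.940 = 47.
The 3rd smallest replicate is 4.103; the 47th is 4.888.

(4.103, 4.888)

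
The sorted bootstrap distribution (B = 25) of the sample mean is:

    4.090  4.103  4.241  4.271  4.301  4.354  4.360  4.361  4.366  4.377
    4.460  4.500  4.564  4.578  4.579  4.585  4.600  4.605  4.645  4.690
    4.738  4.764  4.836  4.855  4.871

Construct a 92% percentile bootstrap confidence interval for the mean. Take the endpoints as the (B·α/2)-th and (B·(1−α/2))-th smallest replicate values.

(4.090, 4.855)

α = 0.08; lower rank = 25 × 0.040 = 1; upper rank = 25 × 0.960 = 24.
The 1st smallest replicate is 4.090; the 24th is 4.855.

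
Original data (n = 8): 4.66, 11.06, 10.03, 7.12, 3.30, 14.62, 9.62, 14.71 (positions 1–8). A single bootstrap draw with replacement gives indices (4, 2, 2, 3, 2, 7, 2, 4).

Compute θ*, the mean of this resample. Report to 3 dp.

Resample values: 7.12, 11.06, 11.06, 10.03, 11.06, 9.62, 11.06, 7.12.
Mean = (7.12 + 11.06 + 11.06 + 10.03 + 11.06 + 9.62 + 11.06 + 7.12) / 8 = 78.130 / 8 = 9.766

θ* = 9.766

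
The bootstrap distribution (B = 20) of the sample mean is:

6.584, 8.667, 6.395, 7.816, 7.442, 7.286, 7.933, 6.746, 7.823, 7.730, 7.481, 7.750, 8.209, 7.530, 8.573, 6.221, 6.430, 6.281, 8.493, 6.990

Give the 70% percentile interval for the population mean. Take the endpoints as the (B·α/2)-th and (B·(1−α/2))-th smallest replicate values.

(6.395, 8.209)

Sorted replicates: 6.221, 6.281, 6.395, 6.430, 6.584, 6.746, 6.990, 7.286, 7.442, 7.481, 7.530, 7.730, 7.750, 7.816, 7.823, 7.933, 8.209, 8.493, 8.573, 8.667
α = 0.30; lower rank = 20 × 0.150 = 3; upper rank = 20 × 0.850 = 17.
The 3rd smallest replicate is 6.395; the 17th is 8.209.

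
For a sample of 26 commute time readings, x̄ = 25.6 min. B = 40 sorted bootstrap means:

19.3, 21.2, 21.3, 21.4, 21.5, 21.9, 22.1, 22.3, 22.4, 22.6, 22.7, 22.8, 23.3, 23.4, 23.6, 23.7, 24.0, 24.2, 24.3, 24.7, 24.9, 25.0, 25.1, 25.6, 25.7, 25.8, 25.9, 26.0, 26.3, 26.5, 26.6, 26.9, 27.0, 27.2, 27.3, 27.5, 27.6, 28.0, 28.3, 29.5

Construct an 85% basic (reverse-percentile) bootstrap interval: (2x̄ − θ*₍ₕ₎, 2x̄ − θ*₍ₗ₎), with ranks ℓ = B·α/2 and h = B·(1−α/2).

Percentile endpoints at ranks 3 and 37: θ*₍3₎ = 21.3, θ*₍37₎ = 27.6.
Basic interval reflects these around x̄:
  lower = 2 × 25.6 − 27.6 = 23.6
  upper = 2 × 25.6 − 21.3 = 29.9

(23.6, 29.9)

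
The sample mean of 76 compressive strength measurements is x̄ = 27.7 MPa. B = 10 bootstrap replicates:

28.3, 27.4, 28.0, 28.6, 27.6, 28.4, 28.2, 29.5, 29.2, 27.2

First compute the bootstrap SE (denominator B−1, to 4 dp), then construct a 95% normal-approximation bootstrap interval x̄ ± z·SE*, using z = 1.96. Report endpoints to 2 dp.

(26.25, 29.15)

Mean of replicates = 28.2400; sum of squared deviations = 4.9240; SE* = √(4.9240/9) = 0.7397
Margin = 1.96 × 0.7397 = 1.450
Interval: 27.7 ± 1.450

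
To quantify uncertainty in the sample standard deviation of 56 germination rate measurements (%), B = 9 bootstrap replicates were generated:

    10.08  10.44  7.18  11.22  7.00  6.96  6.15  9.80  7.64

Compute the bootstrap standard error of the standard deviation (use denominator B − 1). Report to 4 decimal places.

Bootstrap SE is the standard deviation of the 9 replicate standard deviations.
Mean of replicates: (10.08 + 10.44 + 7.18 + 11.22 + 7.00 + 6.96 + 6.15 + 9.80 + 7.64) / 9 = 76.47000 / 9 = 8.49667
Sum of squared deviations: (+1.58333)² + (+1.94333)² + (−1.31667)² + (+2.72333)² + (−1.49667)² + (−1.53667)² + (−2.34667)² + (+1.30333)² + (−0.85667)² = 27.97440
Variance = 27.97440 / 8 = 3.49680
SE* = √3.49680

SE* = 1.8700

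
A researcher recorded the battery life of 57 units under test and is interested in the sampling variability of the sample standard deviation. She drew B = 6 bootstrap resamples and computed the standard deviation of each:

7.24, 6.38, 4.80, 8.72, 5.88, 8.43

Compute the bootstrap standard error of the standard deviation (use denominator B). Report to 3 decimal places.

Bootstrap SE is the standard deviation of the 6 replicate standard deviations.
Mean of replicates: (7.24 + 6.38 + 4.80 + 8.72 + 5.88 + 8.43) / 6 = 41.4500 / 6 = 6.9083
Sum of squared deviations: (+0.3317)² + (−0.5283)² + (−2.1083)² + (+1.8117)² + (−1.0283)² + (+1.5217)² = 11.4893
Variance = 11.4893 / 6 = 1.9149
SE* = √1.9149

SE* = 1.384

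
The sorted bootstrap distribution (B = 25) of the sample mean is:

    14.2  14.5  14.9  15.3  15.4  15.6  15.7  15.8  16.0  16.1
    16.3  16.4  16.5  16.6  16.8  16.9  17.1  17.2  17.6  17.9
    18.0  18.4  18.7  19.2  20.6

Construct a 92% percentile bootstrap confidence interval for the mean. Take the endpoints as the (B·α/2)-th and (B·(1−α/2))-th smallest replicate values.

α = 0.08; lower rank = 25 × 0.040 = 1; upper rank = 25 × 0.960 = 24.
The 1st smallest replicate is 14.2; the 24th is 19.2.

(14.2, 19.2)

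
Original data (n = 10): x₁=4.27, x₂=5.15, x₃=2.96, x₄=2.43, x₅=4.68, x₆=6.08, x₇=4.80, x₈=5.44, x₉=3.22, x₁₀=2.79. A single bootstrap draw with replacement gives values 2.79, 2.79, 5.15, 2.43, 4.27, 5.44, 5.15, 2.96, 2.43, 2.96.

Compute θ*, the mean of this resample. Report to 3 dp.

θ* = 3.637

Mean = (2.79 + 2.79 + 5.15 + 2.43 + 4.27 + 5.44 + 5.15 + 2.96 + 2.43 + 2.96) / 10 = 36.370 / 10 = 3.637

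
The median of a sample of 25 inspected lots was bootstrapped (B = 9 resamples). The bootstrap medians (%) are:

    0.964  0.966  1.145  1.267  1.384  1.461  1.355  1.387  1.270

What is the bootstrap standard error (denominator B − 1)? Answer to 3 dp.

SE* = 0.182

Bootstrap SE is the standard deviation of the 9 replicate medians.
Mean of replicates: (0.964 + 0.966 + 1.145 + 1.267 + 1.384 + 1.461 + 1.355 + 1.387 + 1.270) / 9 = 11.1990 / 9 = 1.2443
Sum of squared deviations: (−0.2803)² + (−0.2783)² + (−0.0993)² + (+0.0227)² + (+0.1397)² + (+0.2167)² + (+0.1107)² + (+0.1427)² + (+0.0257)² = 0.2661
Variance = 0.2661 / 8 = 0.0333
SE* = √0.0333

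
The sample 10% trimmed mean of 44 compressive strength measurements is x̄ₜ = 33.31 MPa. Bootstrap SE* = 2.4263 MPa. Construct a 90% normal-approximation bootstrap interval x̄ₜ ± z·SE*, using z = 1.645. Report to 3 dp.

(29.319, 37.301)

Margin = 1.645 × 2.4263 = 3.9913
Interval: 33.31 ± 3.9913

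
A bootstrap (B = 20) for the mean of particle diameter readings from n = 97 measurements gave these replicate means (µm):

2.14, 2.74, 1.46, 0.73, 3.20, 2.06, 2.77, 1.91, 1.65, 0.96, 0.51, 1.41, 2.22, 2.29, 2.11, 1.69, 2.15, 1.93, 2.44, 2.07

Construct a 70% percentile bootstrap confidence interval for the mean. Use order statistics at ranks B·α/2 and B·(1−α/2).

(0.96, 2.44)

Sorted replicates: 0.51, 0.73, 0.96, 1.41, 1.46, 1.65, 1.69, 1.91, 1.93, 2.06, 2.07, 2.11, 2.14, 2.15, 2.22, 2.29, 2.44, 2.74, 2.77, 3.20
α = 0.30; lower rank = 20 × 0.150 = 3; upper rank = 20 × 0.850 = 17.
The 3rd smallest replicate is 0.96; the 17th is 2.44.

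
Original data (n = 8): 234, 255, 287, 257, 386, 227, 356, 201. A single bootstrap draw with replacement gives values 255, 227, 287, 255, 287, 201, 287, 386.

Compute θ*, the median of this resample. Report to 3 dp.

θ* = 271.000

Sorted: 201, 227, 255, 255, 287, 287, 287, 386
Median = average of the two middle values = 271.000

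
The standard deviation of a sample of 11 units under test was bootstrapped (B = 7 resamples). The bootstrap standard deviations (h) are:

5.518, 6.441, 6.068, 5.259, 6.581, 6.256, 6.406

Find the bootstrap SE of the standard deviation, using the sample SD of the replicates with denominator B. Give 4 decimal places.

Bootstrap SE is the standard deviation of the 7 replicate standard deviations.
Mean of replicates: (5.518 + 6.441 + 6.068 + 5.259 + 6.581 + 6.256 + 6.406) / 7 = 42.52900 / 7 = 6.07557
Sum of squared deviations: (−0.55757)² + (+0.36543)² + (−0.00757)² + (−0.81657)² + (+0.50543)² + (+0.18043)² + (+0.33043)² = 1.50847
Variance = 1.50847 / 7 = 0.21550
SE* = √0.21550

SE* = 0.4642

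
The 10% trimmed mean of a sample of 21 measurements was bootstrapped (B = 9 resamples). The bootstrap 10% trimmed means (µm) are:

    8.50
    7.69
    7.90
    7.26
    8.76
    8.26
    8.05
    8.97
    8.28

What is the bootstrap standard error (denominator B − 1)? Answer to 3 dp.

Bootstrap SE is the standard deviation of the 9 replicate 10% trimmed means.
Mean of replicates: (8.50 + 7.69 + 7.90 + 7.26 + 8.76 + 8.26 + 8.05 + 8.97 + 8.28) / 9 = 73.6700 / 9 = 8.1856
Sum of squared deviations: (+0.3144)² + (−0.4956)² + (−0.2856)² + (−0.9256)² + (+0.5744)² + (+0.0744)² + (−0.1356)² + (+0.7844)² + (+0.0944)² = 2.2608
Variance = 2.2608 / 8 = 0.2826
SE* = √0.2826

SE* = 0.532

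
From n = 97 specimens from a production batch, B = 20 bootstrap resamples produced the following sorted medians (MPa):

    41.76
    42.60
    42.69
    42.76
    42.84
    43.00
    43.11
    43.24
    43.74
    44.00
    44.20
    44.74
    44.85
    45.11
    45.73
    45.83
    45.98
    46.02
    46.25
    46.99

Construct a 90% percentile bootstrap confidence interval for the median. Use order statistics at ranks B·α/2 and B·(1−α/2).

α = 0.10; lower rank = 20 × 0.050 = 1; upper rank = 20 × 0.950 = 19.
The 1st smallest replicate is 41.76; the 19th is 46.25.

(41.76, 46.25)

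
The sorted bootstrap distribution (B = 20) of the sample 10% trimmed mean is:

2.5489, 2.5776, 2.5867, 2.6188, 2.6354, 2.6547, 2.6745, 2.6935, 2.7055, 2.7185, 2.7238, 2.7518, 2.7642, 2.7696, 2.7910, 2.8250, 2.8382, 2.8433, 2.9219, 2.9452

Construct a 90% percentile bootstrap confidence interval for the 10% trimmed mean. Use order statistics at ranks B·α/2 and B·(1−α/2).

α = 0.10; lower rank = 20 × 0.050 = 1; upper rank = 20 × 0.950 = 19.
The 1st smallest replicate is 2.5489; the 19th is 2.9219.

(2.5489, 2.9219)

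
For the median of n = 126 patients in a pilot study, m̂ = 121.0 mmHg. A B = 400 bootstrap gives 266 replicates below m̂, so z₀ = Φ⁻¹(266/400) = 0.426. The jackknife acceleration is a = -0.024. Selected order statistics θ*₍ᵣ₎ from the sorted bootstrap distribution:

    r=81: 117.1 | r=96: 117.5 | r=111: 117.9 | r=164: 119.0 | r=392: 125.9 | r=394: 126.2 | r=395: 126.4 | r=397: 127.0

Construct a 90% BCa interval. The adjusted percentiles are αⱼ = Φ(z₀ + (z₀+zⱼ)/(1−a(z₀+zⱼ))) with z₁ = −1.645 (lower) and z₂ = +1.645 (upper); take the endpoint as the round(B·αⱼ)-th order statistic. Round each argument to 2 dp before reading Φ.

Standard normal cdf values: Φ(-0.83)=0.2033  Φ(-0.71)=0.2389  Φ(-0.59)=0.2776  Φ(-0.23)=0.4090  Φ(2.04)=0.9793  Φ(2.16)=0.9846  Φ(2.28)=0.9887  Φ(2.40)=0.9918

(117.1, 127.0)

Lower: z₀ + z₁ = 0.426 + (-1.645) = -1.219; 1 − a(z₀+z₁) = 1 − (-0.024)(-1.219) = 0.9707; argument = 0.426 + (-1.219)/0.9707 = -0.8297 → -0.83.
α₁ = Φ(-0.83) = 0.2033; rank = round(400 × 0.2033) = 81; θ*₍81₎ = 117.1.
Upper: z₀ + z₂ = 2.071; 1 − a(z₀+z₂) = 1.0497; argument = 2.3989 → 2.40; α₂ = 0.9918; rank = 397; θ*₍397₎ = 127.0.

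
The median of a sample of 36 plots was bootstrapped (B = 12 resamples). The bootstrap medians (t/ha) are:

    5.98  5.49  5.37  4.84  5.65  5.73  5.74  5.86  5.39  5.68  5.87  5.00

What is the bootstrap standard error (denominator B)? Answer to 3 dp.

SE* = 0.335

Bootstrap SE is the standard deviation of the 12 replicate medians.
Mean of replicates: (5.98 + 5.49 + 5.37 + 4.84 + 5.65 + 5.73 + 5.74 + 5.86 + 5.39 + 5.68 + 5.87 + 5.00) / 12 = 66.6000 / 12 = 5.5500
Sum of squared deviations: (+0.4300)² + (−0.0600)² + (−0.1800)² + (−0.7100)² + (+0.1000)² + (+0.1800)² + (+0.1900)² + (+0.3100)² + (−0.1600)² + (+0.1300)² + (+0.3200)² + (−0.5500)² = 1.3470
Variance = 1.3470 / 12 = 0.1123
SE* = √0.1123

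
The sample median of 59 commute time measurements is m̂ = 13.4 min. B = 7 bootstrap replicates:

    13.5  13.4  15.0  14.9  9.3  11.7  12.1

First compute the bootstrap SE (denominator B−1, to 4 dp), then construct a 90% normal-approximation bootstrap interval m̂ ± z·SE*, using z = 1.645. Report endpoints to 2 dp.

(10.11, 16.69)

Mean of replicates = 12.8429; sum of squared deviations = 24.0371; SE* = √(24.0371/6) = 2.0015
Margin = 1.645 × 2.0015 = 3.292
Interval: 13.4 ± 3.292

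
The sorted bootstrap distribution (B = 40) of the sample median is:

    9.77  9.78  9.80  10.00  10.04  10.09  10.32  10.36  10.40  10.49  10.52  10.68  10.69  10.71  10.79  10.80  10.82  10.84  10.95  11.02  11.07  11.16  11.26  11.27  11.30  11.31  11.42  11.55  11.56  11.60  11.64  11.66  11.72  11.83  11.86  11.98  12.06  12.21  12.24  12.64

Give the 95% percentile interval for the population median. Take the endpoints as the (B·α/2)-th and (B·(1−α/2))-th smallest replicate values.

(9.77, 12.24)

α = 0.05; lower rank = 40 × 0.025 = 1; upper rank = 40 × 0.975 = 39.
The 1st smallest replicate is 9.77; the 39th is 12.24.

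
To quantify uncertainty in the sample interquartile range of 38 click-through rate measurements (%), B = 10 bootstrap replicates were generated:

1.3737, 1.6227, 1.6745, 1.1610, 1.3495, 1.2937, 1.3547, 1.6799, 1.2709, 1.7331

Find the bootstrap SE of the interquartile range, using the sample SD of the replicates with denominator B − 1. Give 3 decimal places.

SE* = 0.205

Bootstrap SE is the standard deviation of the 10 replicate interquartile ranges.
Mean of replicates: (1.3737 + 1.6227 + 1.6745 + 1.1610 + 1.3495 + 1.2937 + 1.3547 + 1.6799 + 1.2709 + 1.7331) / 10 = 14.51370 / 10 = 1.45137
Sum of squared deviations: (−0.07767)² + (+0.17133)² + (+0.22313)² + (−0.29037)² + (−0.10187)² + (−0.15767)² + (−0.09667)² + (+0.22853)² + (−0.18047)² + (+0.28173)² = 0.37824
Variance = 0.37824 / 9 = 0.04203
SE* = √0.04203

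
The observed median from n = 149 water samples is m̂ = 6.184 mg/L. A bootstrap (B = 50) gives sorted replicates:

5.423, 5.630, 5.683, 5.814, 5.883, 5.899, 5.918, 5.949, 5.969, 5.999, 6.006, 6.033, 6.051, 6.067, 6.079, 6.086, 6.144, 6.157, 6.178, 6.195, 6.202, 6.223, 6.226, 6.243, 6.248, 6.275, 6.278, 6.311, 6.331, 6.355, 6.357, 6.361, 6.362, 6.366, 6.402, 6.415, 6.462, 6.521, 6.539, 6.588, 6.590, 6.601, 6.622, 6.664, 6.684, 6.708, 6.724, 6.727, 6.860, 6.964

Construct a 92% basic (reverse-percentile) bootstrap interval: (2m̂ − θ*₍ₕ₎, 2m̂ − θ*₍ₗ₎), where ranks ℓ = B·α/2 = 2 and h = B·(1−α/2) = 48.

Percentile endpoints at ranks 2 and 48: θ*₍2₎ = 5.630, θ*₍48₎ = 6.727.
Basic interval reflects these around m̂:
  lower = 2 × 6.184 − 6.727 = 5.641
  upper = 2 × 6.184 − 5.630 = 6.738

(5.641, 6.738)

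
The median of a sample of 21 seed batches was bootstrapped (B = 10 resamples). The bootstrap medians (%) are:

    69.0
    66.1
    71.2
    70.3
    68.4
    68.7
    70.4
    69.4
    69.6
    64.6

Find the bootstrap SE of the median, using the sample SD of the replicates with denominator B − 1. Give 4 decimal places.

Bootstrap SE is the standard deviation of the 10 replicate medians.
Mean of replicates: (69.0 + 66.1 + 71.2 + 70.3 + 68.4 + 68.7 + 70.4 + 69.4 + 69.6 + 64.6) / 10 = 687.70000 / 10 = 68.77000
Sum of squared deviations: (+0.23000)² + (−2.67000)² + (+2.43000)² + (+1.53000)² + (−0.37000)² + (−0.07000)² + (+1.63000)² + (+0.63000)² + (+0.83000)² + (−4.17000)² = 36.70100
Variance = 36.70100 / 9 = 4.07789
SE* = √4.07789

SE* = 2.0194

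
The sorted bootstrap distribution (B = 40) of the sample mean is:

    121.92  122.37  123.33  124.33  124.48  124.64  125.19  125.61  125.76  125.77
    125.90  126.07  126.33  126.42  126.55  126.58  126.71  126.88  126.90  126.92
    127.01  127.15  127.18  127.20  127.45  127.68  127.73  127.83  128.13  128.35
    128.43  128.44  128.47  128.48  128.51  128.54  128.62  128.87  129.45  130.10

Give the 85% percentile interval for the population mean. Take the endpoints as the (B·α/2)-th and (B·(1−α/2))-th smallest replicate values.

(123.33, 128.62)

α = 0.15; lower rank = 40 × 0.075 = 3; upper rank = 40 × 0.925 = 37.
The 3rd smallest replicate is 123.33; the 37th is 128.62.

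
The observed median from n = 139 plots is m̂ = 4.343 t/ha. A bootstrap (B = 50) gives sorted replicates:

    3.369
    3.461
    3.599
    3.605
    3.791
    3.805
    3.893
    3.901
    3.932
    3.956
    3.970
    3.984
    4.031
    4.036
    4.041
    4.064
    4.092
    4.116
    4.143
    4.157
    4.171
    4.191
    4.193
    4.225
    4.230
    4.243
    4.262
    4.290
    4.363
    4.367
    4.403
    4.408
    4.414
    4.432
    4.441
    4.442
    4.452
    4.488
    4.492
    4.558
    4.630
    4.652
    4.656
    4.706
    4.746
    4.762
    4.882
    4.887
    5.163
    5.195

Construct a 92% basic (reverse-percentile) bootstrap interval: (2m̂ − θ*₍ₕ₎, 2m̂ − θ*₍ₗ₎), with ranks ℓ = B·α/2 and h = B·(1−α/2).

Percentile endpoints at ranks 2 and 48: θ*₍2₎ = 3.461, θ*₍48₎ = 4.887.
Basic interval reflects these around m̂:
  lower = 2 × 4.343 − 4.887 = 3.799
  upper = 2 × 4.343 − 3.461 = 5.225

(3.799, 5.225)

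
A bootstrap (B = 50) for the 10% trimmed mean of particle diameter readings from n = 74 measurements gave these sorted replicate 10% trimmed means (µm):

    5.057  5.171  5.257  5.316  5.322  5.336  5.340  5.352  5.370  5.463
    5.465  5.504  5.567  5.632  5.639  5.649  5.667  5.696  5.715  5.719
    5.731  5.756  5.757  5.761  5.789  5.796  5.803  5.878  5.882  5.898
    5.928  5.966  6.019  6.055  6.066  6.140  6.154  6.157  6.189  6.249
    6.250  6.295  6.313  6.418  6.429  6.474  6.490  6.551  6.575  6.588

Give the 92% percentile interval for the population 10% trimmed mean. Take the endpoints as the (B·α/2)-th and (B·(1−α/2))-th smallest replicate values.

α = 0.08; lower rank = 50 × 0.040 = 2; upper rank = 50 × 0.960 = 48.
The 2nd smallest replicate is 5.171; the 48th is 6.551.

(5.171, 6.551)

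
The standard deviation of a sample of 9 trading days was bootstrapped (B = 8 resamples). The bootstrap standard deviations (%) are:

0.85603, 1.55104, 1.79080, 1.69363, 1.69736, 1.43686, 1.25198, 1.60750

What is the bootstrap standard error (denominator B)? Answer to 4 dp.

Bootstrap SE is the standard deviation of the 8 replicate standard deviations.
Mean of replicates: (0.85603 + 1.55104 + 1.79080 + 1.69363 + 1.69736 + 1.43686 + 1.25198 + 1.60750) / 8 = 11.885200 / 8 = 1.485650
Sum of squared deviations: (−0.629620)² + (+0.065390)² + (+0.305150)² + (+0.207980)² + (+0.211710)² + (−0.048790)² + (−0.233670)² + (+0.121850)² = 0.653720
Variance = 0.653720 / 8 = 0.081715
SE* = √0.081715

SE* = 0.2859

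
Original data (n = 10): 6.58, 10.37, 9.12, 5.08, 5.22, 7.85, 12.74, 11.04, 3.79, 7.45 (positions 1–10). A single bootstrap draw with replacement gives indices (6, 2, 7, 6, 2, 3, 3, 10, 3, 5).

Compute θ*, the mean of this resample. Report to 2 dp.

θ* = 8.92

Resample values: 7.85, 10.37, 12.74, 7.85, 10.37, 9.12, 9.12, 7.45, 9.12, 5.22.
Mean = (7.85 + 10.37 + 12.74 + 7.85 + 10.37 + 9.12 + 9.12 + 7.45 + 9.12 + 5.22) / 10 = 89.210 / 10 = 8.92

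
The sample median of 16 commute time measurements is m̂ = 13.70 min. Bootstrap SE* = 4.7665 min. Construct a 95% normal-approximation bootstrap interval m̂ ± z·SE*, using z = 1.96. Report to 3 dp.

(4.358, 23.042)

Margin = 1.96 × 4.7665 = 9.3423
Interval: 13.70 ± 9.3423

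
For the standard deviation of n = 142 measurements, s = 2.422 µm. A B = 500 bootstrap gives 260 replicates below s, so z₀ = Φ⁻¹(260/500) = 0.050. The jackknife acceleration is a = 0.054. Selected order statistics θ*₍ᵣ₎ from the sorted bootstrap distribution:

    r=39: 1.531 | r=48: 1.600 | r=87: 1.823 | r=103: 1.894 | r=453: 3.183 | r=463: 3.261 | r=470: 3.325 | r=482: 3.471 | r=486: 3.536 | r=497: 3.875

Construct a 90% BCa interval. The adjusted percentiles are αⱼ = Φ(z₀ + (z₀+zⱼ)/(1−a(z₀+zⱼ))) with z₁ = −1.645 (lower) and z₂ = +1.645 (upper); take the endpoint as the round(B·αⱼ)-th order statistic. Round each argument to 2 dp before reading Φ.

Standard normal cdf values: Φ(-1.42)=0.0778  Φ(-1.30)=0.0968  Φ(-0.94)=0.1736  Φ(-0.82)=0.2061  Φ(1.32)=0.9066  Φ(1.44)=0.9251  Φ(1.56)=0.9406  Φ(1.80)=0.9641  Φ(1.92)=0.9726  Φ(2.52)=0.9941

(1.531, 3.536)

Lower: z₀ + z₁ = 0.050 + (-1.645) = -1.595; 1 − a(z₀+z₁) = 1 − (0.054)(-1.595) = 1.0861; argument = 0.050 + (-1.595)/1.0861 = -1.4185 → -1.42.
α₁ = Φ(-1.42) = 0.0778; rank = round(500 × 0.0778) = 39; θ*₍39₎ = 1.531.
Upper: z₀ + z₂ = 1.695; 1 − a(z₀+z₂) = 0.9085; argument = 1.9158 → 1.92; α₂ = 0.9726; rank = 486; θ*₍486₎ = 3.536.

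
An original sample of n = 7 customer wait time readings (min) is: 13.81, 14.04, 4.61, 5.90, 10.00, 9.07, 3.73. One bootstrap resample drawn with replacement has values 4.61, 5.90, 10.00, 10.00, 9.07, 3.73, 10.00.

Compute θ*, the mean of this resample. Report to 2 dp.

Mean = (4.61 + 5.90 + 10.00 + 10.00 + 9.07 + 3.73 + 10.00) / 7 = 53.310 / 7 = 7.62

θ* = 7.62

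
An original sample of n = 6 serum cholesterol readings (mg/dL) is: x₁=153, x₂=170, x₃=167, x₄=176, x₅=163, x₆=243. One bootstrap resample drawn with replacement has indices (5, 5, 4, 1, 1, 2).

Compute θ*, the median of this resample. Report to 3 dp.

Resample values: 163, 163, 176, 153, 153, 170.
Sorted: 153, 153, 163, 163, 170, 176
Median = average of the two middle values = 163.000

θ* = 163.000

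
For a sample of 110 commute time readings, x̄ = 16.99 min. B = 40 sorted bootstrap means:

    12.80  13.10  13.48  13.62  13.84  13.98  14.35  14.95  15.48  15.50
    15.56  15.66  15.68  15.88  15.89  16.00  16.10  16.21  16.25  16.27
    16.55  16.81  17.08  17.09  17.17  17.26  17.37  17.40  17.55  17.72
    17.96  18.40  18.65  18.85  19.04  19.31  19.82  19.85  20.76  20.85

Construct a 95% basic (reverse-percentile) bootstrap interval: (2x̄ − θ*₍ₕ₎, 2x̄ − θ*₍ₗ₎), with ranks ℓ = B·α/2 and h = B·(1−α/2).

Percentile endpoints at ranks 1 and 39: θ*₍1₎ = 12.80, θ*₍39₎ = 20.76.
Basic interval reflects these around x̄:
  lower = 2 × 16.99 − 20.76 = 13.22
  upper = 2 × 16.99 − 12.80 = 21.18

(13.22, 21.18)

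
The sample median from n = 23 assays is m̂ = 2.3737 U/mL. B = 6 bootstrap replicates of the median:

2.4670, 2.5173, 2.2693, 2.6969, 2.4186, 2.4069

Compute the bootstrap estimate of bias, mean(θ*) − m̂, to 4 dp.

mean(θ*) = (2.4670 + 2.5173 + 2.2693 + 2.6969 + 2.4186 + 2.4069) / 6 = 2.46267
bias = 2.46267 − 2.3737

bias = +0.0890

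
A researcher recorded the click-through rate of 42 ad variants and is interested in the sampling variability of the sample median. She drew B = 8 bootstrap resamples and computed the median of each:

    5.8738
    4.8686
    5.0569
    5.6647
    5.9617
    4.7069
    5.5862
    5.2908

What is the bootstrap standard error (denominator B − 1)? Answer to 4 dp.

SE* = 0.4679

Bootstrap SE is the standard deviation of the 8 replicate medians.
Mean of replicates: (5.8738 + 4.8686 + 5.0569 + 5.6647 + 5.9617 + 4.7069 + 5.5862 + 5.2908) / 8 = 43.00960 / 8 = 5.37620
Sum of squared deviations: (+0.49760)² + (−0.50760)² + (−0.31930)² + (+0.28850)² + (+0.58550)² + (−0.66930)² + (+0.21000)² + (−0.08540)² = 1.53261
Variance = 1.53261 / 7 = 0.21894
SE* = √0.21894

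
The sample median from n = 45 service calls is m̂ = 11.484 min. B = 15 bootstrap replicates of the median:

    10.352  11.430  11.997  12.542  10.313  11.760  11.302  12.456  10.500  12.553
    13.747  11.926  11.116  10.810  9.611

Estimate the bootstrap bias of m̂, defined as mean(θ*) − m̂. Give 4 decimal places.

mean(θ*) = (10.352 + 11.430 + 11.997 + 12.542 + 10.313 + 11.760 + 11.302 + 12.456 + 10.500 + 12.553 + 13.747 + 11.926 + 11.116 + 10.810 + 9.611) / 15 = 11.49433
bias = 11.49433 − 11.484

bias = +0.0103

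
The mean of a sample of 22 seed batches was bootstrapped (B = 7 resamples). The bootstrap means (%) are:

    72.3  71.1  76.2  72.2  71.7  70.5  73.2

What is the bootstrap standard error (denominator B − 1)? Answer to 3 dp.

SE* = 1.866

Bootstrap SE is the standard deviation of the 7 replicate means.
Mean of replicates: (72.3 + 71.1 + 76.2 + 72.2 + 71.7 + 70.5 + 73.2) / 7 = 507.2000 / 7 = 72.4571
Sum of squared deviations: (−0.1571)² + (−1.3571)² + (+3.7429)² + (−0.2571)² + (−0.7571)² + (−1.9571)² + (+0.7429)² = 20.8971
Variance = 20.8971 / 6 = 3.4829
SE* = √3.4829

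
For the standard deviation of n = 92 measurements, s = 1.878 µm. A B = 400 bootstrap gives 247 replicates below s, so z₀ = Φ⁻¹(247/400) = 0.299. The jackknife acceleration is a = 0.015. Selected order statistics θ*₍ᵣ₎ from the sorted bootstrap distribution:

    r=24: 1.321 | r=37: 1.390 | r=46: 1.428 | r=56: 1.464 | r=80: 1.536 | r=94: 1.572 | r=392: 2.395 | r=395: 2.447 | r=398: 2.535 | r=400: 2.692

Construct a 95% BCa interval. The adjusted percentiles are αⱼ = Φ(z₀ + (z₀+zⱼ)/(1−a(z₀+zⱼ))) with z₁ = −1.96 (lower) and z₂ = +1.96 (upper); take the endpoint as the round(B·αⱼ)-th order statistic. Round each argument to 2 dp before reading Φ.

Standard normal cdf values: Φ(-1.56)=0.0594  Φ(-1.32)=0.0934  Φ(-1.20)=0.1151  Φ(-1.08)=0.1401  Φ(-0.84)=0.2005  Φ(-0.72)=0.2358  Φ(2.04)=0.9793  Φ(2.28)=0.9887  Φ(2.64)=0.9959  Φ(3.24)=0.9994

(1.390, 2.535)

Lower: z₀ + z₁ = 0.299 + (-1.960) = -1.661; 1 − a(z₀+z₁) = 1 − (0.015)(-1.661) = 1.0249; argument = 0.299 + (-1.661)/1.0249 = -1.3216 → -1.32.
α₁ = Φ(-1.32) = 0.0934; rank = round(400 × 0.0934) = 37; θ*₍37₎ = 1.390.
Upper: z₀ + z₂ = 2.259; 1 − a(z₀+z₂) = 0.9661; argument = 2.6372 → 2.64; α₂ = 0.9959; rank = 398; θ*₍398₎ = 2.535.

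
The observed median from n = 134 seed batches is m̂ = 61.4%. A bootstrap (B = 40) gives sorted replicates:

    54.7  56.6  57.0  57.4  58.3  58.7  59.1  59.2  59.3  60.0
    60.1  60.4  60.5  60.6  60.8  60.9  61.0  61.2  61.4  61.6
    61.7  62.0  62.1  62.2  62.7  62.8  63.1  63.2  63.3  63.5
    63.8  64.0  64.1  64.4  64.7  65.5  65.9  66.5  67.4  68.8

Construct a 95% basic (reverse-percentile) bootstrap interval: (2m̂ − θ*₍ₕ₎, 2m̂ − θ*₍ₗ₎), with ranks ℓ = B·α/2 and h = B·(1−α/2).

Percentile endpoints at ranks 1 and 39: θ*₍1₎ = 54.7, θ*₍39₎ = 67.4.
Basic interval reflects these around m̂:
  lower = 2 × 61.4 − 67.4 = 55.4
  upper = 2 × 61.4 − 54.7 = 68.1

(55.4, 68.1)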